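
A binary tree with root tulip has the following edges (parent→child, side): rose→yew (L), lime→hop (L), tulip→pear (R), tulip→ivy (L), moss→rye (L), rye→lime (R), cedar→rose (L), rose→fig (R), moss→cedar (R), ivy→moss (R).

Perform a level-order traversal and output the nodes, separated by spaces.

Level-order visits nodes level by level from the root, left to right within each level.
Level 0: tulip
Level 1: ivy, pear
Level 2: moss
Level 3: rye, cedar
Level 4: lime, rose
Level 5: hop, yew, fig

tulip ivy pear moss rye cedar lime rose hop yew fig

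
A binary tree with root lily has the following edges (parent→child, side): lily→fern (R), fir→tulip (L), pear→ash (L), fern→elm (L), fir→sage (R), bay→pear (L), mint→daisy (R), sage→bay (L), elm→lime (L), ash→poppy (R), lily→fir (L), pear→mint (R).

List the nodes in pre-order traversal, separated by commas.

Pre-order visits the node, then its left subtree, then its right subtree.
Visit lily.
At lily: go left to fir.
  Visit fir.
  At fir: go left to tulip.
    tulip is a leaf — visit tulip.
  At fir: go right to sage.
    Visit sage.
    At sage: go left to bay.
      Visit bay.
      At bay: go left to pear.
        Visit pear.
        At pear: go left to ash.
          Visit ash.
          At ash: no left child.
          At ash: go right to poppy.
            poppy is a leaf — visit poppy.
        At pear: go right to mint.
          Visit mint.
          At mint: no left child.
          At mint: go right to daisy.
            daisy is a leaf — visit daisy.
      At bay: no right child.
    At sage: no right child.
At lily: go right to fern.
  Visit fern.
  At fern: go left to elm.
    Visit elm.
    At elm: go left to lime.
      lime is a leaf — visit lime.
    At elm: no right child.
  At fern: no right child.

lily, fir, tulip, sage, bay, pear, ash, poppy, mint, daisy, fern, elm, lime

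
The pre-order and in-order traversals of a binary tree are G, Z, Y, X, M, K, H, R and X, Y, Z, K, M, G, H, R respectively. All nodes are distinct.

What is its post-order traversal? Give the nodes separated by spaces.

The first element of pre-order is the root; it splits in-order into left and right subtrees.
Root G: left subtree has 5 nodes {X, Y, Z, K, M}, right has 2 {H, R}.
  Root Z: left subtree has 2 nodes {X, Y}, right has 2 {K, M}.
    Root Y: left subtree has 1 node {X}, right has 0 { }.
    Root M: left subtree has 1 node {K}, right has 0 { }.
  Root H: left subtree has 0 nodes { }, right has 1 {R}.

X Y K M Z R H G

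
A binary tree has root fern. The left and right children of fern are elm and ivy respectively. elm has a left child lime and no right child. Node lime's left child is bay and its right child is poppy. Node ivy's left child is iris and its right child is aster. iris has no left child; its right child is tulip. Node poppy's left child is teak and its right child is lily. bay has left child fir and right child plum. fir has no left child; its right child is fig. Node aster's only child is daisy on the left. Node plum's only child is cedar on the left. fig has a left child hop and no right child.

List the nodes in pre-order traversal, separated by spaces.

fern elm lime bay fir fig hop plum cedar poppy teak lily ivy iris tulip aster daisy

Pre-order visits the node, then its left subtree, then its right subtree.
Visit fern.
At fern: go left to elm.
  Visit elm.
  At elm: go left to lime.
    Visit lime.
    At lime: go left to bay.
      Visit bay.
      At bay: go left to fir.
        Visit fir.
        At fir: no left child.
        At fir: go right to fig.
          Visit fig.
          At fig: go left to hop.
            hop is a leaf — visit hop.
          At fig: no right child.
      At bay: go right to plum.
        Visit plum.
        At plum: go left to cedar.
          cedar is a leaf — visit cedar.
        At plum: no right child.
    At lime: go right to poppy.
      Visit poppy.
      At poppy: go left to teak.
        teak is a leaf — visit teak.
      At poppy: go right to lily.
        lily is a leaf — visit lily.
  At elm: no right child.
At fern: go right to ivy.
  Visit ivy.
  At ivy: go left to iris.
    Visit iris.
    At iris: no left child.
    At iris: go right to tulip.
      tulip is a leaf — visit tulip.
  At ivy: go right to aster.
    Visit aster.
    At aster: go left to daisy.
      daisy is a leaf — visit daisy.
    At aster: no right child.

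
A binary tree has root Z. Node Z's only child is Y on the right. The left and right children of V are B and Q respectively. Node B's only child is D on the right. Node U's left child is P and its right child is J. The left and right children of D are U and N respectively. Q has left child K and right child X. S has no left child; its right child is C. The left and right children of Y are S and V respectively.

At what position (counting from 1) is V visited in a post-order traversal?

12

Post-order visits the left subtree, then the right subtree, then the node.
At Z: no left child.
At Z: go right to Y.
  At Y: go left to S.
    At S: no left child.
    At S: go right to C.
      C is a leaf — visit C.
    Visit S.
  At Y: go right to V.
    At V: go left to B.
      At B: no left child.
      At B: go right to D.
        At D: go left to U.
          At U: go left to P.
            P is a leaf — visit P.
          At U: go right to J.
            J is a leaf — visit J.
          Visit U.
        At D: go right to N.
          N is a leaf — visit N.
        Visit D.
      Visit B.
    At V: go right to Q.
      At Q: go left to K.
        K is a leaf — visit K.
      At Q: go right to X.
        X is a leaf — visit X.
      Visit Q.
    Visit V.
  Visit Y.
Visit Z.
Full post-order sequence: C, S, P, J, U, N, D, B, K, X, Q, V, Y, Z.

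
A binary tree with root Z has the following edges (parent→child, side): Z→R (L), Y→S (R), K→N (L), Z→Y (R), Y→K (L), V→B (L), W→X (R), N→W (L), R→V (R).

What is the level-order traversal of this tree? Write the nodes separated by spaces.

Z R Y V K S B N W X

Level-order visits nodes level by level from the root, left to right within each level.
Level 0: Z
Level 1: R, Y
Level 2: V, K, S
Level 3: B, N
Level 4: W
Level 5: X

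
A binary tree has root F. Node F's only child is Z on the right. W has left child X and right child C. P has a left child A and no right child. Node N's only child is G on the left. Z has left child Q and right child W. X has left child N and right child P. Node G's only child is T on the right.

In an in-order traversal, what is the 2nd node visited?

In-order visits the left subtree, then the node, then the right subtree.
At F: no left child.
Visit F.
At F: go right to Z.
  At Z: go left to Q.
    Q is a leaf — visit Q.
  Visit Z.
  At Z: go right to W.
    At W: go left to X.
      At X: go left to N.
        At N: go left to G.
          At G: no left child.
          Visit G.
          At G: go right to T.
            T is a leaf — visit T.
        Visit N.
        At N: no right child.
      Visit X.
      At X: go right to P.
        At P: go left to A.
          A is a leaf — visit A.
        Visit P.
        At P: no right child.
    Visit W.
    At W: go right to C.
      C is a leaf — visit C.
Full in-order sequence: F, Q, Z, G, T, N, X, A, P, W, C.

Q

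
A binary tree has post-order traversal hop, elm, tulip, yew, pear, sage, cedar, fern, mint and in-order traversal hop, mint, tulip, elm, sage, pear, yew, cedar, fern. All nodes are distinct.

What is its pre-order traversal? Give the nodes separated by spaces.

mint hop fern cedar sage tulip elm pear yew

The last element of post-order is the root; it splits in-order into left and right subtrees.
Root mint: left subtree has 1 node {hop}, right has 7 {tulip, elm, sage, pear, yew, cedar, fern}.
  Root fern: left subtree has 6 nodes {tulip, elm, sage, pear, yew, cedar}, right has 0 { }.
    Root cedar: left subtree has 5 nodes {tulip, elm, sage, pear, yew}, right has 0 { }.
      Root sage: left subtree has 2 nodes {tulip, elm}, right has 2 {pear, yew}.
        Root tulip: left subtree has 0 nodes { }, right has 1 {elm}.
        Root pear: left subtree has 0 nodes { }, right has 1 {yew}.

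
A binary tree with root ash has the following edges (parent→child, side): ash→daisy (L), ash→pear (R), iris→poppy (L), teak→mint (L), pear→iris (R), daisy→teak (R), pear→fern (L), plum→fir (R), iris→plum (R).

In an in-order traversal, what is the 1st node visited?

daisy

In-order visits the left subtree, then the node, then the right subtree.
At ash: go left to daisy.
  At daisy: no left child.
  Visit daisy.
  At daisy: go right to teak.
    At teak: go left to mint.
      mint is a leaf — visit mint.
    Visit teak.
    At teak: no right child.
Visit ash.
At ash: go right to pear.
  At pear: go left to fern.
    fern is a leaf — visit fern.
  Visit pear.
  At pear: go right to iris.
    At iris: go left to poppy.
      poppy is a leaf — visit poppy.
    Visit iris.
    At iris: go right to plum.
      At plum: no left child.
      Visit plum.
      At plum: go right to fir.
        fir is a leaf — visit fir.
Full in-order sequence: daisy, mint, teak, ash, fern, pear, poppy, iris, plum, fir.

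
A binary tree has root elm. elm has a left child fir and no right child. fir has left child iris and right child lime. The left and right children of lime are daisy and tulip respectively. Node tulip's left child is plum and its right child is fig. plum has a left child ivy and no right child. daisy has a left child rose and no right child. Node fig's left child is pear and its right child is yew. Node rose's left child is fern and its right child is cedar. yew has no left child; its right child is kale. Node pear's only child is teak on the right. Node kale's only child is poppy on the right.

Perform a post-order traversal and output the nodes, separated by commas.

Post-order visits the left subtree, then the right subtree, then the node.
At elm: go left to fir.
  At fir: go left to iris.
    iris is a leaf — visit iris.
  At fir: go right to lime.
    At lime: go left to daisy.
      At daisy: go left to rose.
        At rose: go left to fern.
          fern is a leaf — visit fern.
        At rose: go right to cedar.
          cedar is a leaf — visit cedar.
        Visit rose.
      At daisy: no right child.
      Visit daisy.
    At lime: go right to tulip.
      At tulip: go left to plum.
        At plum: go left to ivy.
          ivy is a leaf — visit ivy.
        At plum: no right child.
        Visit plum.
      At tulip: go right to fig.
        At fig: go left to pear.
          At pear: no left child.
          At pear: go right to teak.
            teak is a leaf — visit teak.
          Visit pear.
        At fig: go right to yew.
          At yew: no left child.
          At yew: go right to kale.
            At kale: no left child.
            At kale: go right to poppy.
              poppy is a leaf — visit poppy.
            Visit kale.
          Visit yew.
        Visit fig.
      Visit tulip.
    Visit lime.
  Visit fir.
At elm: no right child.
Visit elm.

iris, fern, cedar, rose, daisy, ivy, plum, teak, pear, poppy, kale, yew, fig, tulip, lime, fir, elm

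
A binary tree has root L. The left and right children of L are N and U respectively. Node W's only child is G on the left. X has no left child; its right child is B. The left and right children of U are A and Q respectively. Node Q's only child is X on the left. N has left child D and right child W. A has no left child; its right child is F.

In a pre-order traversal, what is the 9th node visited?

Pre-order visits the node, then its left subtree, then its right subtree.
Visit L.
At L: go left to N.
  Visit N.
  At N: go left to D.
    D is a leaf — visit D.
  At N: go right to W.
    Visit W.
    At W: go left to G.
      G is a leaf — visit G.
    At W: no right child.
At L: go right to U.
  Visit U.
  At U: go left to A.
    Visit A.
    At A: no left child.
    At A: go right to F.
      F is a leaf — visit F.
  At U: go right to Q.
    Visit Q.
    At Q: go left to X.
      Visit X.
      At X: no left child.
      At X: go right to B.
        B is a leaf — visit B.
    At Q: no right child.
Full pre-order sequence: L, N, D, W, G, U, A, F, Q, X, B.

Q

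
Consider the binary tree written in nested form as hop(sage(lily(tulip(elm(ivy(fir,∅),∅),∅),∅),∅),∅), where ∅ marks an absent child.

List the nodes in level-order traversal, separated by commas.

hop, sage, lily, tulip, elm, ivy, fir

Level-order visits nodes level by level from the root, left to right within each level.
Level 0: hop
Level 1: sage
Level 2: lily
Level 3: tulip
Level 4: elm
Level 5: ivy
Level 6: fir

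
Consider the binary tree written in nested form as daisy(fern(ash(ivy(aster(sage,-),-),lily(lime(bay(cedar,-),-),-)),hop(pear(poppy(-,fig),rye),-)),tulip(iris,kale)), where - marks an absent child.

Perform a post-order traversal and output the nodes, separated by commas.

Post-order visits the left subtree, then the right subtree, then the node.
At daisy: go left to fern.
  At fern: go left to ash.
    At ash: go left to ivy.
      At ivy: go left to aster.
        At aster: go left to sage.
          sage is a leaf — visit sage.
        At aster: no right child.
        Visit aster.
      At ivy: no right child.
      Visit ivy.
    At ash: go right to lily.
      At lily: go left to lime.
        At lime: go left to bay.
          At bay: go left to cedar.
            cedar is a leaf — visit cedar.
          At bay: no right child.
          Visit bay.
        At lime: no right child.
        Visit lime.
      At lily: no right child.
      Visit lily.
    Visit ash.
  At fern: go right to hop.
    At hop: go left to pear.
      At pear: go left to poppy.
        At poppy: no left child.
        At poppy: go right to fig.
          fig is a leaf — visit fig.
        Visit poppy.
      At pear: go right to rye.
        rye is a leaf — visit rye.
      Visit pear.
    At hop: no right child.
    Visit hop.
  Visit fern.
At daisy: go right to tulip.
  At tulip: go left to iris.
    iris is a leaf — visit iris.
  At tulip: go right to kale.
    kale is a leaf — visit kale.
  Visit tulip.
Visit daisy.

sage, aster, ivy, cedar, bay, lime, lily, ash, fig, poppy, rye, pear, hop, fern, iris, kale, tulip, daisy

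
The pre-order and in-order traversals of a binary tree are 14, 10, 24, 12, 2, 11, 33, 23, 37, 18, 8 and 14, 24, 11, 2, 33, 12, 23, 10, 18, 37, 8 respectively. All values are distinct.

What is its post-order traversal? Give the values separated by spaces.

11 33 2 23 12 24 18 8 37 10 14

The first element of pre-order is the root; it splits in-order into left and right subtrees.
Root 14: left subtree has 0 nodes { }, right has 10 {24, 11, 2, 33, 12, 23, 10, 18, 37, 8}.
  Root 10: left subtree has 6 nodes {24, 11, 2, 33, 12, 23}, right has 3 {18, 37, 8}.
    Root 24: left subtree has 0 nodes { }, right has 5 {11, 2, 33, 12, 23}.
      Root 12: left subtree has 3 nodes {11, 2, 33}, right has 1 {23}.
        Root 2: left subtree has 1 node {11}, right has 1 {33}.
    Root 37: left subtree has 1 node {18}, right has 1 {8}.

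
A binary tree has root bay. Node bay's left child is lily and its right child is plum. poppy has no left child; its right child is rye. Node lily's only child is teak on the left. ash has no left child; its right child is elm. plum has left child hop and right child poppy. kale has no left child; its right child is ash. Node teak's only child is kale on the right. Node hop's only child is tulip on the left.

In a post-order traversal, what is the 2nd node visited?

ash

Post-order visits the left subtree, then the right subtree, then the node.
At bay: go left to lily.
  At lily: go left to teak.
    At teak: no left child.
    At teak: go right to kale.
      At kale: no left child.
      At kale: go right to ash.
        At ash: no left child.
        At ash: go right to elm.
          elm is a leaf — visit elm.
        Visit ash.
      Visit kale.
    Visit teak.
  At lily: no right child.
  Visit lily.
At bay: go right to plum.
  At plum: go left to hop.
    At hop: go left to tulip.
      tulip is a leaf — visit tulip.
    At hop: no right child.
    Visit hop.
  At plum: go right to poppy.
    At poppy: no left child.
    At poppy: go right to rye.
      rye is a leaf — visit rye.
    Visit poppy.
  Visit plum.
Visit bay.
Full post-order sequence: elm, ash, kale, teak, lily, tulip, hop, rye, poppy, plum, bay.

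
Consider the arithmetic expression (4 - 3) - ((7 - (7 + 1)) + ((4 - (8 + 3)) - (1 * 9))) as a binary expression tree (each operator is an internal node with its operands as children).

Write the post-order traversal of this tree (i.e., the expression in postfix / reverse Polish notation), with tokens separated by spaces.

4 3 - 7 7 1 + - 4 8 3 + - 1 9 * - + -

Post-order on an expression tree gives postfix notation: for each operator, emit left operand, right operand, then the operator.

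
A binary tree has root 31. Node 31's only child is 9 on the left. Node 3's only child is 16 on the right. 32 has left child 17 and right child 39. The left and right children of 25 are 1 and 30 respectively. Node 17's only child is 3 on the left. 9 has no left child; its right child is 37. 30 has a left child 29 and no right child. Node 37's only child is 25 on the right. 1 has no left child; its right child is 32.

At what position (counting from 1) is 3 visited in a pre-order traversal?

8

Pre-order visits the node, then its left subtree, then its right subtree.
Visit 31.
At 31: go left to 9.
  Visit 9.
  At 9: no left child.
  At 9: go right to 37.
    Visit 37.
    At 37: no left child.
    At 37: go right to 25.
      Visit 25.
      At 25: go left to 1.
        Visit 1.
        At 1: no left child.
        At 1: go right to 32.
          Visit 32.
          At 32: go left to 17.
            Visit 17.
            At 17: go left to 3.
              Visit 3.
              At 3: no left child.
              At 3: go right to 16.
                16 is a leaf — visit 16.
            At 17: no right child.
          At 32: go right to 39.
            39 is a leaf — visit 39.
      At 25: go right to 30.
        Visit 30.
        At 30: go left to 29.
          29 is a leaf — visit 29.
        At 30: no right child.
At 31: no right child.
Full pre-order sequence: 31, 9, 37, 25, 1, 32, 17, 3, 16, 39, 30, 29.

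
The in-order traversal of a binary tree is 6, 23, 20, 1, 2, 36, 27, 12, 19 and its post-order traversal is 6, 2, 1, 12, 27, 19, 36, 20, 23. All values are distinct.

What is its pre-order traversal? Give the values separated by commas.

The last element of post-order is the root; it splits in-order into left and right subtrees.
Root 23: left subtree has 1 node {6}, right has 7 {20, 1, 2, 36, 27, 12, 19}.
  Root 20: left subtree has 0 nodes { }, right has 6 {1, 2, 36, 27, 12, 19}.
    Root 36: left subtree has 2 nodes {1, 2}, right has 3 {27, 12, 19}.
      Root 1: left subtree has 0 nodes { }, right has 1 {2}.
      Root 19: left subtree has 2 nodes {27, 12}, right has 0 { }.
        Root 27: left subtree has 0 nodes { }, right has 1 {12}.

23, 6, 20, 36, 1, 2, 19, 27, 12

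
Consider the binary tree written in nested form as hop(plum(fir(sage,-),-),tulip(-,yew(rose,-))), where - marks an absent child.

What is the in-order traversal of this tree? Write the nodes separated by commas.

sage, fir, plum, hop, tulip, rose, yew

In-order visits the left subtree, then the node, then the right subtree.
At hop: go left to plum.
  At plum: go left to fir.
    At fir: go left to sage.
      sage is a leaf — visit sage.
    Visit fir.
    At fir: no right child.
  Visit plum.
  At plum: no right child.
Visit hop.
At hop: go right to tulip.
  At tulip: no left child.
  Visit tulip.
  At tulip: go right to yew.
    At yew: go left to rose.
      rose is a leaf — visit rose.
    Visit yew.
    At yew: no right child.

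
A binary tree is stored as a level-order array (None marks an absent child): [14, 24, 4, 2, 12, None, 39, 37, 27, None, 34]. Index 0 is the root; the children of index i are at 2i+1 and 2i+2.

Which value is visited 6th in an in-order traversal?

34

In-order visits the left subtree, then the node, then the right subtree.
At 14: go left to 24.
  At 24: go left to 2.
    At 2: go left to 37.
      37 is a leaf — visit 37.
    Visit 2.
    At 2: go right to 27.
      27 is a leaf — visit 27.
  Visit 24.
  At 24: go right to 12.
    At 12: no left child.
    Visit 12.
    At 12: go right to 34.
      34 is a leaf — visit 34.
Visit 14.
At 14: go right to 4.
  At 4: no left child.
  Visit 4.
  At 4: go right to 39.
    39 is a leaf — visit 39.
Full in-order sequence: 37, 2, 27, 24, 12, 34, 14, 4, 39.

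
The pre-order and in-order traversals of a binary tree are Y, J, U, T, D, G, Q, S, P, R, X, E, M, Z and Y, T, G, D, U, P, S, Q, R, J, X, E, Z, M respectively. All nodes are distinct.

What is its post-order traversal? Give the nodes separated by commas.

G, D, T, P, S, R, Q, U, Z, M, E, X, J, Y

The first element of pre-order is the root; it splits in-order into left and right subtrees.
Root Y: left subtree has 0 nodes { }, right has 13 {T, G, D, U, P, S, Q, R, J, X, E, Z, M}.
  Root J: left subtree has 8 nodes {T, G, D, U, P, S, Q, R}, right has 4 {X, E, Z, M}.
    Root U: left subtree has 3 nodes {T, G, D}, right has 4 {P, S, Q, R}.
      Root T: left subtree has 0 nodes { }, right has 2 {G, D}.
        Root D: left subtree has 1 node {G}, right has 0 { }.
      Root Q: left subtree has 2 nodes {P, S}, right has 1 {R}.
        Root S: left subtree has 1 node {P}, right has 0 { }.
    Root X: left subtree has 0 nodes { }, right has 3 {E, Z, M}.
      Root E: left subtree has 0 nodes { }, right has 2 {Z, M}.
        Root M: left subtree has 1 node {Z}, right has 0 { }.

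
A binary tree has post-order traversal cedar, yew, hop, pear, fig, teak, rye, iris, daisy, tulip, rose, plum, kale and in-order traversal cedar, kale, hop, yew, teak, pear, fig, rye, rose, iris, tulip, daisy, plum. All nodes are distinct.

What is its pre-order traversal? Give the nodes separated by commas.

kale, cedar, plum, rose, rye, teak, hop, yew, fig, pear, tulip, iris, daisy

The last element of post-order is the root; it splits in-order into left and right subtrees.
Root kale: left subtree has 1 node {cedar}, right has 11 {hop, yew, teak, pear, fig, rye, rose, iris, tulip, daisy, plum}.
  Root plum: left subtree has 10 nodes {hop, yew, teak, pear, fig, rye, rose, iris, tulip, daisy}, right has 0 { }.
    Root rose: left subtree has 6 nodes {hop, yew, teak, pear, fig, rye}, right has 3 {iris, tulip, daisy}.
      Root rye: left subtree has 5 nodes {hop, yew, teak, pear, fig}, right has 0 { }.
        Root teak: left subtree has 2 nodes {hop, yew}, right has 2 {pear, fig}.
          Root hop: left subtree has 0 nodes { }, right has 1 {yew}.
          Root fig: left subtree has 1 node {pear}, right has 0 { }.
      Root tulip: left subtree has 1 node {iris}, right has 1 {daisy}.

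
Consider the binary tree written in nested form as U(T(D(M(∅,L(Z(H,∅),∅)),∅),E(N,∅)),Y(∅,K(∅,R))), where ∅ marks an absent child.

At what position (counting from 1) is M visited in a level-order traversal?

Level-order visits nodes level by level from the root, left to right within each level.
Level 0: U
Level 1: T, Y
Level 2: D, E, K
Level 3: M, N, R
Level 4: L
Level 5: Z
Level 6: H
Full level-order sequence: U, T, Y, D, E, K, M, N, R, L, Z, H.

7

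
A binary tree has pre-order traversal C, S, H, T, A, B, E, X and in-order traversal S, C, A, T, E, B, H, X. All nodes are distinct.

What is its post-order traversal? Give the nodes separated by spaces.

S A E B T X H C

The first element of pre-order is the root; it splits in-order into left and right subtrees.
Root C: left subtree has 1 node {S}, right has 6 {A, T, E, B, H, X}.
  Root H: left subtree has 4 nodes {A, T, E, B}, right has 1 {X}.
    Root T: left subtree has 1 node {A}, right has 2 {E, B}.
      Root B: left subtree has 1 node {E}, right has 0 { }.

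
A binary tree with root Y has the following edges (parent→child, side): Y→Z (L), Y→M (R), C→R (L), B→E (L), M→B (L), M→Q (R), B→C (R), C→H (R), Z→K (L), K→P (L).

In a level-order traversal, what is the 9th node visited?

Level-order visits nodes level by level from the root, left to right within each level.
Level 0: Y
Level 1: Z, M
Level 2: K, B, Q
Level 3: P, E, C
Level 4: R, H
Full level-order sequence: Y, Z, M, K, B, Q, P, E, C, R, H.

C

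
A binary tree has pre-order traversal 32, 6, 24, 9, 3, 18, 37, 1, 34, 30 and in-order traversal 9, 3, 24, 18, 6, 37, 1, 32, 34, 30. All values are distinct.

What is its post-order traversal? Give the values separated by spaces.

3 9 18 24 1 37 6 30 34 32

The first element of pre-order is the root; it splits in-order into left and right subtrees.
Root 32: left subtree has 7 nodes {9, 3, 24, 18, 6, 37, 1}, right has 2 {34, 30}.
  Root 6: left subtree has 4 nodes {9, 3, 24, 18}, right has 2 {37, 1}.
    Root 24: left subtree has 2 nodes {9, 3}, right has 1 {18}.
      Root 9: left subtree has 0 nodes { }, right has 1 {3}.
    Root 37: left subtree has 0 nodes { }, right has 1 {1}.
  Root 34: left subtree has 0 nodes { }, right has 1 {30}.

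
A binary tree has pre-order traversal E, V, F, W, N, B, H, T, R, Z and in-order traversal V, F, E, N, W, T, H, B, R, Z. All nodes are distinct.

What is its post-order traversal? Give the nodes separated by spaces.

The first element of pre-order is the root; it splits in-order into left and right subtrees.
Root E: left subtree has 2 nodes {V, F}, right has 7 {N, W, T, H, B, R, Z}.
  Root V: left subtree has 0 nodes { }, right has 1 {F}.
  Root W: left subtree has 1 node {N}, right has 5 {T, H, B, R, Z}.
    Root B: left subtree has 2 nodes {T, H}, right has 2 {R, Z}.
      Root H: left subtree has 1 node {T}, right has 0 { }.
      Root R: left subtree has 0 nodes { }, right has 1 {Z}.

F V N T H Z R B W E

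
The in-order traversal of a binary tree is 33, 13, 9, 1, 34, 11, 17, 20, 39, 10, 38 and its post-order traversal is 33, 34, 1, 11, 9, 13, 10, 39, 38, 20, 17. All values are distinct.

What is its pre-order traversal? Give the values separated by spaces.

The last element of post-order is the root; it splits in-order into left and right subtrees.
Root 17: left subtree has 6 nodes {33, 13, 9, 1, 34, 11}, right has 4 {20, 39, 10, 38}.
  Root 13: left subtree has 1 node {33}, right has 4 {9, 1, 34, 11}.
    Root 9: left subtree has 0 nodes { }, right has 3 {1, 34, 11}.
      Root 11: left subtree has 2 nodes {1, 34}, right has 0 { }.
        Root 1: left subtree has 0 nodes { }, right has 1 {34}.
  Root 20: left subtree has 0 nodes { }, right has 3 {39, 10, 38}.
    Root 38: left subtree has 2 nodes {39, 10}, right has 0 { }.
      Root 39: left subtree has 0 nodes { }, right has 1 {10}.

17 13 33 9 11 1 34 20 38 39 10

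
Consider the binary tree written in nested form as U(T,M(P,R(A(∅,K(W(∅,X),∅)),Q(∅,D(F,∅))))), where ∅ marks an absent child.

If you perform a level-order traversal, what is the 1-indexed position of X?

12

Level-order visits nodes level by level from the root, left to right within each level.
Level 0: U
Level 1: T, M
Level 2: P, R
Level 3: A, Q
Level 4: K, D
Level 5: W, F
Level 6: X
Full level-order sequence: U, T, M, P, R, A, Q, K, D, W, F, X.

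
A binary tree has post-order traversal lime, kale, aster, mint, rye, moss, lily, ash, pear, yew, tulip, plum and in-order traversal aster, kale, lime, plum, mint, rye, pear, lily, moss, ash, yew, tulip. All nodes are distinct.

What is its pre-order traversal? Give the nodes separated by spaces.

plum aster kale lime tulip yew pear rye mint ash lily moss

The last element of post-order is the root; it splits in-order into left and right subtrees.
Root plum: left subtree has 3 nodes {aster, kale, lime}, right has 8 {mint, rye, pear, lily, moss, ash, yew, tulip}.
  Root aster: left subtree has 0 nodes { }, right has 2 {kale, lime}.
    Root kale: left subtree has 0 nodes { }, right has 1 {lime}.
  Root tulip: left subtree has 7 nodes {mint, rye, pear, lily, moss, ash, yew}, right has 0 { }.
    Root yew: left subtree has 6 nodes {mint, rye, pear, lily, moss, ash}, right has 0 { }.
      Root pear: left subtree has 2 nodes {mint, rye}, right has 3 {lily, moss, ash}.
        Root rye: left subtree has 1 node {mint}, right has 0 { }.
        Root ash: left subtree has 2 nodes {lily, moss}, right has 0 { }.
          Root lily: left subtree has 0 nodes { }, right has 1 {moss}.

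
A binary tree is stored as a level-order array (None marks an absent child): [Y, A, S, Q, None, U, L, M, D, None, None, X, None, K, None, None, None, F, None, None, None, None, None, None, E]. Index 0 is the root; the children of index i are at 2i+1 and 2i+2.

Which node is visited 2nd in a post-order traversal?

Post-order visits the left subtree, then the right subtree, then the node.
At Y: go left to A.
  At A: go left to Q.
    At Q: go left to M.
      M is a leaf — visit M.
    At Q: go right to D.
      At D: go left to F.
        F is a leaf — visit F.
      At D: no right child.
      Visit D.
    Visit Q.
  At A: no right child.
  Visit A.
At Y: go right to S.
  At S: go left to U.
    At U: go left to X.
      At X: no left child.
      At X: go right to E.
        E is a leaf — visit E.
      Visit X.
    At U: no right child.
    Visit U.
  At S: go right to L.
    At L: go left to K.
      K is a leaf — visit K.
    At L: no right child.
    Visit L.
  Visit S.
Visit Y.
Full post-order sequence: M, F, D, Q, A, E, X, U, K, L, S, Y.

F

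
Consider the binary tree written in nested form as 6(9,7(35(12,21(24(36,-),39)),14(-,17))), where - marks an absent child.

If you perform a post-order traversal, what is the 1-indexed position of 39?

Post-order visits the left subtree, then the right subtree, then the node.
At 6: go left to 9.
  9 is a leaf — visit 9.
At 6: go right to 7.
  At 7: go left to 35.
    At 35: go left to 12.
      12 is a leaf — visit 12.
    At 35: go right to 21.
      At 21: go left to 24.
        At 24: go left to 36.
          36 is a leaf — visit 36.
        At 24: no right child.
        Visit 24.
      At 21: go right to 39.
        39 is a leaf — visit 39.
      Visit 21.
    Visit 35.
  At 7: go right to 14.
    At 14: no left child.
    At 14: go right to 17.
      17 is a leaf — visit 17.
    Visit 14.
  Visit 7.
Visit 6.
Full post-order sequence: 9, 12, 36, 24, 39, 21, 35, 17, 14, 7, 6.

5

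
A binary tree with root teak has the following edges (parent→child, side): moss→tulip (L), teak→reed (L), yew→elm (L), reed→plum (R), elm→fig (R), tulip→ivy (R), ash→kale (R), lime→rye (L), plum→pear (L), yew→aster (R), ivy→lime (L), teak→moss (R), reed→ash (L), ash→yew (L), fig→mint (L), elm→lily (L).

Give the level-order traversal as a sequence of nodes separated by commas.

Level-order visits nodes level by level from the root, left to right within each level.
Level 0: teak
Level 1: reed, moss
Level 2: ash, plum, tulip
Level 3: yew, kale, pear, ivy
Level 4: elm, aster, lime
Level 5: lily, fig, rye
Level 6: mint

teak, reed, moss, ash, plum, tulip, yew, kale, pear, ivy, elm, aster, lime, lily, fig, rye, mint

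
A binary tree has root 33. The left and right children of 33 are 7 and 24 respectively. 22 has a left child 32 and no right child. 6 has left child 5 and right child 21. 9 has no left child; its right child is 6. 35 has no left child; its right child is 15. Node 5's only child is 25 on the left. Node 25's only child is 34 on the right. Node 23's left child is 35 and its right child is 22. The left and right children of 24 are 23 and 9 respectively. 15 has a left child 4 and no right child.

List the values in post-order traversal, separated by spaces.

Post-order visits the left subtree, then the right subtree, then the node.
At 33: go left to 7.
  7 is a leaf — visit 7.
At 33: go right to 24.
  At 24: go left to 23.
    At 23: go left to 35.
      At 35: no left child.
      At 35: go right to 15.
        At 15: go left to 4.
          4 is a leaf — visit 4.
        At 15: no right child.
        Visit 15.
      Visit 35.
    At 23: go right to 22.
      At 22: go left to 32.
        32 is a leaf — visit 32.
      At 22: no right child.
      Visit 22.
    Visit 23.
  At 24: go right to 9.
    At 9: no left child.
    At 9: go right to 6.
      At 6: go left to 5.
        At 5: go left to 25.
          At 25: no left child.
          At 25: go right to 34.
            34 is a leaf — visit 34.
          Visit 25.
        At 5: no right child.
        Visit 5.
      At 6: go right to 21.
        21 is a leaf — visit 21.
      Visit 6.
    Visit 9.
  Visit 24.
Visit 33.

7 4 15 35 32 22 23 34 25 5 21 6 9 24 33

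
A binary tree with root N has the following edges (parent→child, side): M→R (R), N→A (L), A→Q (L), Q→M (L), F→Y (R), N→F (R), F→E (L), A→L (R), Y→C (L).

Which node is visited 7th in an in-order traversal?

E

In-order visits the left subtree, then the node, then the right subtree.
At N: go left to A.
  At A: go left to Q.
    At Q: go left to M.
      At M: no left child.
      Visit M.
      At M: go right to R.
        R is a leaf — visit R.
    Visit Q.
    At Q: no right child.
  Visit A.
  At A: go right to L.
    L is a leaf — visit L.
Visit N.
At N: go right to F.
  At F: go left to E.
    E is a leaf — visit E.
  Visit F.
  At F: go right to Y.
    At Y: go left to C.
      C is a leaf — visit C.
    Visit Y.
    At Y: no right child.
Full in-order sequence: M, R, Q, A, L, N, E, F, C, Y.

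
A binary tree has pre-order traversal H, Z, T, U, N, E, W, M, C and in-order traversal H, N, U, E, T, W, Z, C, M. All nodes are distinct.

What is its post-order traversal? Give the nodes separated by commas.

The first element of pre-order is the root; it splits in-order into left and right subtrees.
Root H: left subtree has 0 nodes { }, right has 8 {N, U, E, T, W, Z, C, M}.
  Root Z: left subtree has 5 nodes {N, U, E, T, W}, right has 2 {C, M}.
    Root T: left subtree has 3 nodes {N, U, E}, right has 1 {W}.
      Root U: left subtree has 1 node {N}, right has 1 {E}.
    Root M: left subtree has 1 node {C}, right has 0 { }.

N, E, U, W, T, C, M, Z, H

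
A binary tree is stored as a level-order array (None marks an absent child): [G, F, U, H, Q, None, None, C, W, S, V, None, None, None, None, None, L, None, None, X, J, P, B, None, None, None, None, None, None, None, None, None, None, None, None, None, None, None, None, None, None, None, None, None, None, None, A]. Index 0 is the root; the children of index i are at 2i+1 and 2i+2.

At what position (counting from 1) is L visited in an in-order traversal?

2

In-order visits the left subtree, then the node, then the right subtree.
At G: go left to F.
  At F: go left to H.
    At H: go left to C.
      At C: no left child.
      Visit C.
      At C: go right to L.
        L is a leaf — visit L.
    Visit H.
    At H: go right to W.
      W is a leaf — visit W.
  Visit F.
  At F: go right to Q.
    At Q: go left to S.
      At S: go left to X.
        X is a leaf — visit X.
      Visit S.
      At S: go right to J.
        J is a leaf — visit J.
    Visit Q.
    At Q: go right to V.
      At V: go left to P.
        P is a leaf — visit P.
      Visit V.
      At V: go right to B.
        At B: no left child.
        Visit B.
        At B: go right to A.
          A is a leaf — visit A.
Visit G.
At G: go right to U.
  U is a leaf — visit U.
Full in-order sequence: C, L, H, W, F, X, S, J, Q, P, V, B, A, G, U.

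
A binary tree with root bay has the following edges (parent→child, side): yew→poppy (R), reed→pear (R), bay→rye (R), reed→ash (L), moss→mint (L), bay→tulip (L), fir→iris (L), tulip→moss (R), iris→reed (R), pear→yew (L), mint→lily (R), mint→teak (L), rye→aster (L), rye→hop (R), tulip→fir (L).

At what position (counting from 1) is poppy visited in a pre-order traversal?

Pre-order visits the node, then its left subtree, then its right subtree.
Visit bay.
At bay: go left to tulip.
  Visit tulip.
  At tulip: go left to fir.
    Visit fir.
    At fir: go left to iris.
      Visit iris.
      At iris: no left child.
      At iris: go right to reed.
        Visit reed.
        At reed: go left to ash.
          ash is a leaf — visit ash.
        At reed: go right to pear.
          Visit pear.
          At pear: go left to yew.
            Visit yew.
            At yew: no left child.
            At yew: go right to poppy.
              poppy is a leaf — visit poppy.
          At pear: no right child.
    At fir: no right child.
  At tulip: go right to moss.
    Visit moss.
    At moss: go left to mint.
      Visit mint.
      At mint: go left to teak.
        teak is a leaf — visit teak.
      At mint: go right to lily.
        lily is a leaf — visit lily.
    At moss: no right child.
At bay: go right to rye.
  Visit rye.
  At rye: go left to aster.
    aster is a leaf — visit aster.
  At rye: go right to hop.
    hop is a leaf — visit hop.
Full pre-order sequence: bay, tulip, fir, iris, reed, ash, pear, yew, poppy, moss, mint, teak, lily, rye, aster, hop.

9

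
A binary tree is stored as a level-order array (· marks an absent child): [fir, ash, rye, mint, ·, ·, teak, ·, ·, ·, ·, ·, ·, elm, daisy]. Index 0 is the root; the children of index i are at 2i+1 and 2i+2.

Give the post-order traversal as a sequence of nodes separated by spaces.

mint ash elm daisy teak rye fir

Post-order visits the left subtree, then the right subtree, then the node.
At fir: go left to ash.
  At ash: go left to mint.
    mint is a leaf — visit mint.
  At ash: no right child.
  Visit ash.
At fir: go right to rye.
  At rye: no left child.
  At rye: go right to teak.
    At teak: go left to elm.
      elm is a leaf — visit elm.
    At teak: go right to daisy.
      daisy is a leaf — visit daisy.
    Visit teak.
  Visit rye.
Visit fir.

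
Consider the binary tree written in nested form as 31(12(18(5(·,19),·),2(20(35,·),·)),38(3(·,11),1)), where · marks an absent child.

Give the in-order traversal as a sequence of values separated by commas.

5, 19, 18, 12, 35, 20, 2, 31, 3, 11, 38, 1

In-order visits the left subtree, then the node, then the right subtree.
At 31: go left to 12.
  At 12: go left to 18.
    At 18: go left to 5.
      At 5: no left child.
      Visit 5.
      At 5: go right to 19.
        19 is a leaf — visit 19.
    Visit 18.
    At 18: no right child.
  Visit 12.
  At 12: go right to 2.
    At 2: go left to 20.
      At 20: go left to 35.
        35 is a leaf — visit 35.
      Visit 20.
      At 20: no right child.
    Visit 2.
    At 2: no right child.
Visit 31.
At 31: go right to 38.
  At 38: go left to 3.
    At 3: no left child.
    Visit 3.
    At 3: go right to 11.
      11 is a leaf — visit 11.
  Visit 38.
  At 38: go right to 1.
    1 is a leaf — visit 1.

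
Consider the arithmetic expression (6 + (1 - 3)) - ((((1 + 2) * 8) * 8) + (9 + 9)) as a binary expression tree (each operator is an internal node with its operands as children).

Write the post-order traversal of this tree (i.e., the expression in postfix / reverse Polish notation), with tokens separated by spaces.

Post-order on an expression tree gives postfix notation: for each operator, emit left operand, right operand, then the operator.

6 1 3 - + 1 2 + 8 * 8 * 9 9 + + -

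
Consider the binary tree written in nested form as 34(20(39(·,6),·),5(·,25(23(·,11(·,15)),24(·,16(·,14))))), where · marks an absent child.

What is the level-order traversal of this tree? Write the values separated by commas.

Level-order visits nodes level by level from the root, left to right within each level.
Level 0: 34
Level 1: 20, 5
Level 2: 39, 25
Level 3: 6, 23, 24
Level 4: 11, 16
Level 5: 15, 14

34, 20, 5, 39, 25, 6, 23, 24, 11, 16, 15, 14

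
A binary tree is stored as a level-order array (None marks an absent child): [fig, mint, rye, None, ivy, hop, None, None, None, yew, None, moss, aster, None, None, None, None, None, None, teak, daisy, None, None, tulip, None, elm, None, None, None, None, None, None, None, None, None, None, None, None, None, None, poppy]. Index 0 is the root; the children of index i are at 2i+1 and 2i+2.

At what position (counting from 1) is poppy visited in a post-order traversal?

Post-order visits the left subtree, then the right subtree, then the node.
At fig: go left to mint.
  At mint: no left child.
  At mint: go right to ivy.
    At ivy: go left to yew.
      At yew: go left to teak.
        At teak: no left child.
        At teak: go right to poppy.
          poppy is a leaf — visit poppy.
        Visit teak.
      At yew: go right to daisy.
        daisy is a leaf — visit daisy.
      Visit yew.
    At ivy: no right child.
    Visit ivy.
  Visit mint.
At fig: go right to rye.
  At rye: go left to hop.
    At hop: go left to moss.
      At moss: go left to tulip.
        tulip is a leaf — visit tulip.
      At moss: no right child.
      Visit moss.
    At hop: go right to aster.
      At aster: go left to elm.
        elm is a leaf — visit elm.
      At aster: no right child.
      Visit aster.
    Visit hop.
  At rye: no right child.
  Visit rye.
Visit fig.
Full post-order sequence: poppy, teak, daisy, yew, ivy, mint, tulip, moss, elm, aster, hop, rye, fig.

1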